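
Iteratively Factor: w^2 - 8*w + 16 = (w - 4)*(w - 4)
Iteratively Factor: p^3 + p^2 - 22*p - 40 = (p + 2)*(p^2 - p - 20) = (p + 2)*(p + 4)*(p - 5)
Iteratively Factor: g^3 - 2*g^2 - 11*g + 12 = (g - 1)*(g^2 - g - 12) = (g - 1)*(g + 3)*(g - 4)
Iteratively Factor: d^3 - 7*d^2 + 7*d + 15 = (d + 1)*(d^2 - 8*d + 15) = (d - 3)*(d + 1)*(d - 5)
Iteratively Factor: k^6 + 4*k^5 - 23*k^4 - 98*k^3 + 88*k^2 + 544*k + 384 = (k + 1)*(k^5 + 3*k^4 - 26*k^3 - 72*k^2 + 160*k + 384) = (k + 1)*(k + 2)*(k^4 + k^3 - 28*k^2 - 16*k + 192) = (k + 1)*(k + 2)*(k + 4)*(k^3 - 3*k^2 - 16*k + 48) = (k + 1)*(k + 2)*(k + 4)^2*(k^2 - 7*k + 12) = (k - 3)*(k + 1)*(k + 2)*(k + 4)^2*(k - 4)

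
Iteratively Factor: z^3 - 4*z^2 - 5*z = (z)*(z^2 - 4*z - 5) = z*(z - 5)*(z + 1)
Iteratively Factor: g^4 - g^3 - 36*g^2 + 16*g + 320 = (g + 4)*(g^3 - 5*g^2 - 16*g + 80) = (g - 4)*(g + 4)*(g^2 - g - 20) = (g - 4)*(g + 4)^2*(g - 5)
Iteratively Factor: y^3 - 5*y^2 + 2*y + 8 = (y + 1)*(y^2 - 6*y + 8) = (y - 2)*(y + 1)*(y - 4)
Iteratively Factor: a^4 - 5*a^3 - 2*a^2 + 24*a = (a - 3)*(a^3 - 2*a^2 - 8*a) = a*(a - 3)*(a^2 - 2*a - 8) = a*(a - 3)*(a + 2)*(a - 4)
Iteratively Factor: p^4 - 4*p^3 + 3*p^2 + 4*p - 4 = (p - 2)*(p^3 - 2*p^2 - p + 2) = (p - 2)*(p + 1)*(p^2 - 3*p + 2) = (p - 2)^2*(p + 1)*(p - 1)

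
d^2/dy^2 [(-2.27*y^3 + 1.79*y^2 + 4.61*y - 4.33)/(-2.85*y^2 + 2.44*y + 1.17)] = (5.6843418860808e-14*y^4 - 57.616796*y^3 + 214.092396*y^2 - 254.252772*y + 101.85554)/(23.149125*y^6 - 59.4567*y^5 + 22.393305*y^4 + 34.290296*y^3 - 9.193041*y^2 - 10.020348*y - 1.601613)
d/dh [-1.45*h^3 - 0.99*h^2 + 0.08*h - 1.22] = -4.35*h^2 - 1.98*h + 0.08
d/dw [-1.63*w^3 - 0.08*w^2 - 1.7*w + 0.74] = -4.89*w^2 - 0.16*w - 1.7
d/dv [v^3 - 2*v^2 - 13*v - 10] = 3*v^2 - 4*v - 13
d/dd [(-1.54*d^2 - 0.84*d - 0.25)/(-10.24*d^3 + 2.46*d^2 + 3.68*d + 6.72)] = (-15.7696*d^4 - 17.2032*d^3 - 11.2808*d^2 - 19.4676*d - 4.7248)/(104.8576*d^6 - 50.3808*d^5 - 69.3148*d^4 - 119.52*d^3 + 46.6048*d^2 + 49.4592*d + 45.1584)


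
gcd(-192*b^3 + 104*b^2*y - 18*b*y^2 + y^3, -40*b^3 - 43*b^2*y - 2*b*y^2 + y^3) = -8*b + y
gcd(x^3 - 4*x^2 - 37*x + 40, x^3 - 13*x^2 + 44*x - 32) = x^2 - 9*x + 8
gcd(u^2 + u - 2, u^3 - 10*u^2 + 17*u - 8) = u - 1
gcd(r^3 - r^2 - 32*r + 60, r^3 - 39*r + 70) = r^2 - 7*r + 10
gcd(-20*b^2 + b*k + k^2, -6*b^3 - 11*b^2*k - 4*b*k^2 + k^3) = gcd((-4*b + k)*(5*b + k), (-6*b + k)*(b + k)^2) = 1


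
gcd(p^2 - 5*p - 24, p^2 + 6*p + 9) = p + 3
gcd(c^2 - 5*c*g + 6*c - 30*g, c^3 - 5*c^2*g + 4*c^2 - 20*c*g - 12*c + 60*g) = c^2 - 5*c*g + 6*c - 30*g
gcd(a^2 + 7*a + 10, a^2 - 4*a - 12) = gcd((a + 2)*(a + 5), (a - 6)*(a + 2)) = a + 2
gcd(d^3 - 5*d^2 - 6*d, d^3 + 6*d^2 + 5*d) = d^2 + d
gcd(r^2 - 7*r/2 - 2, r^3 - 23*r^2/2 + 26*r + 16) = r^2 - 7*r/2 - 2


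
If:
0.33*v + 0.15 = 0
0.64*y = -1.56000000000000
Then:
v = -0.45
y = -2.44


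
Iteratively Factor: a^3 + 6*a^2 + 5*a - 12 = (a + 4)*(a^2 + 2*a - 3) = (a - 1)*(a + 4)*(a + 3)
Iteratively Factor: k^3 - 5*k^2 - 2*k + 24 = (k + 2)*(k^2 - 7*k + 12) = (k - 3)*(k + 2)*(k - 4)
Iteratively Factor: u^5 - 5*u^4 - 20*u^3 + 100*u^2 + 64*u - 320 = (u + 4)*(u^4 - 9*u^3 + 16*u^2 + 36*u - 80) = (u - 2)*(u + 4)*(u^3 - 7*u^2 + 2*u + 40) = (u - 5)*(u - 2)*(u + 4)*(u^2 - 2*u - 8) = (u - 5)*(u - 4)*(u - 2)*(u + 4)*(u + 2)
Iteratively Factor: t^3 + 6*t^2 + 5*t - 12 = (t + 4)*(t^2 + 2*t - 3) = (t - 1)*(t + 4)*(t + 3)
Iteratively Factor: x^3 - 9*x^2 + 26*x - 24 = (x - 3)*(x^2 - 6*x + 8) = (x - 3)*(x - 2)*(x - 4)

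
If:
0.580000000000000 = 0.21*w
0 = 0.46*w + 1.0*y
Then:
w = 2.76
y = -1.27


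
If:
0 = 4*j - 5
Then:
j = 5/4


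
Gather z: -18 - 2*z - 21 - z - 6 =-3*z - 45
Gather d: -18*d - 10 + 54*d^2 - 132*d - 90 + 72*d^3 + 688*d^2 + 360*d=72*d^3 + 742*d^2 + 210*d - 100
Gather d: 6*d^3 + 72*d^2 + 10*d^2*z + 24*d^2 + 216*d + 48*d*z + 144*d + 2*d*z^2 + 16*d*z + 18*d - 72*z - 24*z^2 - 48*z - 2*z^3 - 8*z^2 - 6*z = 6*d^3 + d^2*(10*z + 96) + d*(2*z^2 + 64*z + 378) - 2*z^3 - 32*z^2 - 126*z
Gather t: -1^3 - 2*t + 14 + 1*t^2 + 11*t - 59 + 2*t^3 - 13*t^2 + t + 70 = 2*t^3 - 12*t^2 + 10*t + 24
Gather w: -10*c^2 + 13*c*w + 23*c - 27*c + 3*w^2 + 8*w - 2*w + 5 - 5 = -10*c^2 - 4*c + 3*w^2 + w*(13*c + 6)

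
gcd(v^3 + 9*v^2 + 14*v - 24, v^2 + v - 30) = v + 6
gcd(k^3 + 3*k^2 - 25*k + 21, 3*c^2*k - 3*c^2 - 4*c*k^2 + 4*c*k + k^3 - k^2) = k - 1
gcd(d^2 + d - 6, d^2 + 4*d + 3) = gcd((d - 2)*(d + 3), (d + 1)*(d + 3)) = d + 3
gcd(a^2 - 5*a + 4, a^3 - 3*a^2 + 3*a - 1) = a - 1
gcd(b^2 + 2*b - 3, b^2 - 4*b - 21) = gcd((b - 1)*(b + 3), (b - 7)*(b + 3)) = b + 3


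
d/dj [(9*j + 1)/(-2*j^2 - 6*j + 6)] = (9*j^2/2 + j + 15)/(j^4 + 6*j^3 + 3*j^2 - 18*j + 9)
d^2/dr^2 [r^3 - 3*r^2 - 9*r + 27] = 6*r - 6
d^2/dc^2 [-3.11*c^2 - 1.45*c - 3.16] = -6.22000000000000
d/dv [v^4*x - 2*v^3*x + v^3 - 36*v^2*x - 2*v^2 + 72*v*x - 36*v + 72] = 4*v^3*x - 6*v^2*x + 3*v^2 - 72*v*x - 4*v + 72*x - 36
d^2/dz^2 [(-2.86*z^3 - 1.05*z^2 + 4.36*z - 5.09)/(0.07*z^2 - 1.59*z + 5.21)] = (-1.38777878078145e-17*z^5 - 4.44089209850063e-16*z^4 - 12.56565*z^3 + 144.299688*z^2 - 471.934206*z - 6.79041399999998)/(0.000343*z^6 - 0.023373*z^5 + 0.607488*z^4 - 7.498917*z^3 + 45.214464*z^2 - 129.477357*z + 141.420761)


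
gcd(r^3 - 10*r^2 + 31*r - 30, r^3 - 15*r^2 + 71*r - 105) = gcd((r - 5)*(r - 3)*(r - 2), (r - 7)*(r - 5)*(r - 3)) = r^2 - 8*r + 15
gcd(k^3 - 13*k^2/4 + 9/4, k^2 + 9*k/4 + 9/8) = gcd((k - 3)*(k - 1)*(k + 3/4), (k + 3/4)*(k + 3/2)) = k + 3/4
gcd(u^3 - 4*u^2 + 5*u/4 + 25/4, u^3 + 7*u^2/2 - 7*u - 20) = u - 5/2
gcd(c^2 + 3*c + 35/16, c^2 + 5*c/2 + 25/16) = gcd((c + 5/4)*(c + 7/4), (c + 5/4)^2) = c + 5/4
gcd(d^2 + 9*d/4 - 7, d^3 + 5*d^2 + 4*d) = d + 4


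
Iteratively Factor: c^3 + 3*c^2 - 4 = (c + 2)*(c^2 + c - 2) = (c + 2)^2*(c - 1)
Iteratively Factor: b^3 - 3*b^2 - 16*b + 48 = (b + 4)*(b^2 - 7*b + 12) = (b - 4)*(b + 4)*(b - 3)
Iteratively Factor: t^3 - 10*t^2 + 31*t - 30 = (t - 5)*(t^2 - 5*t + 6) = (t - 5)*(t - 3)*(t - 2)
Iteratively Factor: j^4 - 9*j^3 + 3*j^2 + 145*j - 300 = (j - 5)*(j^3 - 4*j^2 - 17*j + 60) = (j - 5)^2*(j^2 + j - 12) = (j - 5)^2*(j - 3)*(j + 4)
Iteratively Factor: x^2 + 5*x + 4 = (x + 4)*(x + 1)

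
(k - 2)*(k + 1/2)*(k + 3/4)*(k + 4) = k^4 + 13*k^3/4 - 41*k^2/8 - 37*k/4 - 3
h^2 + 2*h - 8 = (h - 2)*(h + 4)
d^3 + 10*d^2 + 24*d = d*(d + 4)*(d + 6)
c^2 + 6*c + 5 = (c + 1)*(c + 5)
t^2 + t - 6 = (t - 2)*(t + 3)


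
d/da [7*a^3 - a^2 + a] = 21*a^2 - 2*a + 1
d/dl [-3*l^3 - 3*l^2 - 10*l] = -9*l^2 - 6*l - 10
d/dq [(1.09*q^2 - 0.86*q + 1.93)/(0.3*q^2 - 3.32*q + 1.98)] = (-3.3608*q^2 + 3.1584*q + 4.7048)/(0.09*q^4 - 1.992*q^3 + 12.2104*q^2 - 13.1472*q + 3.9204)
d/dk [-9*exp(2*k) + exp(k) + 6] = (1 - 18*exp(k))*exp(k)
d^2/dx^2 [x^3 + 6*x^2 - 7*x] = 6*x + 12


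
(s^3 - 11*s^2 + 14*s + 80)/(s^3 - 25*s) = (s^2 - 6*s - 16)/(s*(s + 5))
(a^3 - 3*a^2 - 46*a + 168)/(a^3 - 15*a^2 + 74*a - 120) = (a + 7)/(a - 5)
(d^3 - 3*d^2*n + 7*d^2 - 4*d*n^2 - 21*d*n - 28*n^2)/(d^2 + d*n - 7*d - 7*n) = (d^2 - 4*d*n + 7*d - 28*n)/(d - 7)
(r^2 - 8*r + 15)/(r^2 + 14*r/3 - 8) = 3*(r^2 - 8*r + 15)/(3*r^2 + 14*r - 24)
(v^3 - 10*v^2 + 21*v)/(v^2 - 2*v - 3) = v*(v - 7)/(v + 1)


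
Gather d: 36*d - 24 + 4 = 36*d - 20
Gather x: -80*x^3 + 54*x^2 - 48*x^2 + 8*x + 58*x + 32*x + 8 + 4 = -80*x^3 + 6*x^2 + 98*x + 12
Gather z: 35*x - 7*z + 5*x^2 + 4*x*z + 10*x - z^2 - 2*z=5*x^2 + 45*x - z^2 + z*(4*x - 9)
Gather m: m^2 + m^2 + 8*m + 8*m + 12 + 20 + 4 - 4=2*m^2 + 16*m + 32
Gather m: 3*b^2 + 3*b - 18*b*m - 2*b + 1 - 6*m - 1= 3*b^2 + b + m*(-18*b - 6)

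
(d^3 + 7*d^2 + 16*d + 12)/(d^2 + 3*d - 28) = (d^3 + 7*d^2 + 16*d + 12)/(d^2 + 3*d - 28)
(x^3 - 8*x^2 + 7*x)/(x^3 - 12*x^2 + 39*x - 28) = x/(x - 4)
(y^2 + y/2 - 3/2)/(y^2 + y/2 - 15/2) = (2*y^2 + y - 3)/(2*y^2 + y - 15)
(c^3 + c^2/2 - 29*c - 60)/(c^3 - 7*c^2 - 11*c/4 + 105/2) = 2*(c + 4)/(2*c - 7)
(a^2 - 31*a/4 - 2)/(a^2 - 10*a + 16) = (a + 1/4)/(a - 2)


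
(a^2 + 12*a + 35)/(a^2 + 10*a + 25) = (a + 7)/(a + 5)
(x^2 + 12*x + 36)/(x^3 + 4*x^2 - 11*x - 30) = (x^2 + 12*x + 36)/(x^3 + 4*x^2 - 11*x - 30)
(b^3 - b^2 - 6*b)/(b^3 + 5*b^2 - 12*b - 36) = b/(b + 6)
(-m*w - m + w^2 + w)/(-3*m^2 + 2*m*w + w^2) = (w + 1)/(3*m + w)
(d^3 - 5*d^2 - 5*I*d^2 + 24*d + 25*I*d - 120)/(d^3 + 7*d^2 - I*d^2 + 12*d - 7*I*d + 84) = (d^2 - d*(5 + 8*I) + 40*I)/(d^2 + d*(7 - 4*I) - 28*I)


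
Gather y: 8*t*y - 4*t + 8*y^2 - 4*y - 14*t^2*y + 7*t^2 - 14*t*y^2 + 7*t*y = 7*t^2 - 4*t + y^2*(8 - 14*t) + y*(-14*t^2 + 15*t - 4)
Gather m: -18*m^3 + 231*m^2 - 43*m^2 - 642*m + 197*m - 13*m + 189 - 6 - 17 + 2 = -18*m^3 + 188*m^2 - 458*m + 168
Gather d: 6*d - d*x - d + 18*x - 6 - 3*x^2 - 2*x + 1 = d*(5 - x) - 3*x^2 + 16*x - 5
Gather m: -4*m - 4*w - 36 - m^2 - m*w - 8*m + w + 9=-m^2 + m*(-w - 12) - 3*w - 27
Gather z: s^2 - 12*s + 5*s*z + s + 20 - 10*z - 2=s^2 - 11*s + z*(5*s - 10) + 18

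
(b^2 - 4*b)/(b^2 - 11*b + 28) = b/(b - 7)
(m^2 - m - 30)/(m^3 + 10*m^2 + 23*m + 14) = (m^2 - m - 30)/(m^3 + 10*m^2 + 23*m + 14)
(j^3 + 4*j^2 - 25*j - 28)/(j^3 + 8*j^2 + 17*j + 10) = (j^2 + 3*j - 28)/(j^2 + 7*j + 10)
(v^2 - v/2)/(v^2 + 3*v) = (v - 1/2)/(v + 3)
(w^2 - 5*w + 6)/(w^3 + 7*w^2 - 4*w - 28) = (w - 3)/(w^2 + 9*w + 14)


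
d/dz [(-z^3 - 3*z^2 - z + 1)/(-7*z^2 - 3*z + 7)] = (7*z^4 + 6*z^3 - 19*z^2 - 28*z - 4)/(49*z^4 + 42*z^3 - 89*z^2 - 42*z + 49)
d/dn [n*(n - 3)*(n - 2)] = 3*n^2 - 10*n + 6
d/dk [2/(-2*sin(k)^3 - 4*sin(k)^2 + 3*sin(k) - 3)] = 2*(8*sin(k) - 3*cos(2*k))*cos(k)/(2*sin(k)^3 + 4*sin(k)^2 - 3*sin(k) + 3)^2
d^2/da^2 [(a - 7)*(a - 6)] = 2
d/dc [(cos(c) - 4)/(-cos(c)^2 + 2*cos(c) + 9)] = (sin(c)^2 + 8*cos(c) - 18)*sin(c)/(sin(c)^2 + 2*cos(c) + 8)^2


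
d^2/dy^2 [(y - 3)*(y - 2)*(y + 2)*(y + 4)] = 12*y^2 + 6*y - 32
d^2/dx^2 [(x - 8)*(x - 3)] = 2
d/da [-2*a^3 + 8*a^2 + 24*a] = -6*a^2 + 16*a + 24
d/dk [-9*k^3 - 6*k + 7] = -27*k^2 - 6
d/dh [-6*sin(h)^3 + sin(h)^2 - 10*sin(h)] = 2*(-9*sin(h)^2 + sin(h) - 5)*cos(h)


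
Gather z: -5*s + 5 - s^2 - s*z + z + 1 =-s^2 - 5*s + z*(1 - s) + 6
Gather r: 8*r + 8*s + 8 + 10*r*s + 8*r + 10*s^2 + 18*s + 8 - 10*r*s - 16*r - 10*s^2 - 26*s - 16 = 0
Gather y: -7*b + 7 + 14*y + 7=-7*b + 14*y + 14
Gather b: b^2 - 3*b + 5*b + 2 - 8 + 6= b^2 + 2*b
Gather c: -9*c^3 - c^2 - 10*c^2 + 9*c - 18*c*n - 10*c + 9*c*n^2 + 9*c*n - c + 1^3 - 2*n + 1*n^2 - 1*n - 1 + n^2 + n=-9*c^3 - 11*c^2 + c*(9*n^2 - 9*n - 2) + 2*n^2 - 2*n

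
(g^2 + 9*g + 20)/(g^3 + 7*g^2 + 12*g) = (g + 5)/(g*(g + 3))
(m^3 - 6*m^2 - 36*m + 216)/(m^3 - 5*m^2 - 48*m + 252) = (m + 6)/(m + 7)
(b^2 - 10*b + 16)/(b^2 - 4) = (b - 8)/(b + 2)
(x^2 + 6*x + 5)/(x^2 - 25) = (x + 1)/(x - 5)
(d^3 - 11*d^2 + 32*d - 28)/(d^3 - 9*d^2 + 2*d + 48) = (d^3 - 11*d^2 + 32*d - 28)/(d^3 - 9*d^2 + 2*d + 48)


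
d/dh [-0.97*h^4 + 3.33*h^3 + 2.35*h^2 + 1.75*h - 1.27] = -3.88*h^3 + 9.99*h^2 + 4.7*h + 1.75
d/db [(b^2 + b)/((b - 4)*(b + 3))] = 2*(-b^2 - 12*b - 6)/(b^4 - 2*b^3 - 23*b^2 + 24*b + 144)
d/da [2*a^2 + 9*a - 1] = 4*a + 9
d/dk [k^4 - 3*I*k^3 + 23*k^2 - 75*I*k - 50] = 4*k^3 - 9*I*k^2 + 46*k - 75*I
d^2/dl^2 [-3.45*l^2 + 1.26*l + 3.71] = -6.90000000000000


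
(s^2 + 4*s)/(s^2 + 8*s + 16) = s/(s + 4)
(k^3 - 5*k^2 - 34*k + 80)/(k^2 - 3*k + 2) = (k^2 - 3*k - 40)/(k - 1)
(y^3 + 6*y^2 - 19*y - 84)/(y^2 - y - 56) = (y^2 - y - 12)/(y - 8)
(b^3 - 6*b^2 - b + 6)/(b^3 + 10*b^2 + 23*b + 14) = (b^2 - 7*b + 6)/(b^2 + 9*b + 14)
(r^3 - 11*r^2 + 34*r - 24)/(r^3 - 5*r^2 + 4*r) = (r - 6)/r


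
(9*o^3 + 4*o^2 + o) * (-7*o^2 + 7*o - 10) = -63*o^5 + 35*o^4 - 69*o^3 - 33*o^2 - 10*o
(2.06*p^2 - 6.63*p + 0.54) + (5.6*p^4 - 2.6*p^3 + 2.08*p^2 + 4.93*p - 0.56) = 5.6*p^4 - 2.6*p^3 + 4.14*p^2 - 1.7*p - 0.02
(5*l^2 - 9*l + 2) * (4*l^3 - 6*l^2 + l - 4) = 20*l^5 - 66*l^4 + 67*l^3 - 41*l^2 + 38*l - 8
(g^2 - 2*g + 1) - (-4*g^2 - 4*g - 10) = 5*g^2 + 2*g + 11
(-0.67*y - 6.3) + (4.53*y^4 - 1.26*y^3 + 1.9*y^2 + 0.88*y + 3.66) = 4.53*y^4 - 1.26*y^3 + 1.9*y^2 + 0.21*y - 2.64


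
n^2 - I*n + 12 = (n - 4*I)*(n + 3*I)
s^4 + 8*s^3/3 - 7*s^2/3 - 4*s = s*(s - 4/3)*(s + 1)*(s + 3)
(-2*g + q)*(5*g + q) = -10*g^2 + 3*g*q + q^2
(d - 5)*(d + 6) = d^2 + d - 30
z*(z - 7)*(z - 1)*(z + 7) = z^4 - z^3 - 49*z^2 + 49*z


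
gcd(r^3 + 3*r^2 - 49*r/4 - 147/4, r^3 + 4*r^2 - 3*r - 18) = r + 3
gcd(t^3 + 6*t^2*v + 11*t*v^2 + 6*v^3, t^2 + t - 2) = 1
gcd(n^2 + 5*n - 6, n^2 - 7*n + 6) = n - 1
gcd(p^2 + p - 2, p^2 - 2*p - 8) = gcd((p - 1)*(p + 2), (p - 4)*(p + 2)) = p + 2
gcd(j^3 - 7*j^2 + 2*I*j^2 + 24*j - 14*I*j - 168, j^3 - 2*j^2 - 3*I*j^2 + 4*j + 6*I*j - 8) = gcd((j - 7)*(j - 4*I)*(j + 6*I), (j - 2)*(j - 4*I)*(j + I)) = j - 4*I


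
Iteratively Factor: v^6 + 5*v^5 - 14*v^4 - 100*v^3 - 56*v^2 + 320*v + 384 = (v + 4)*(v^5 + v^4 - 18*v^3 - 28*v^2 + 56*v + 96) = (v + 2)*(v + 4)*(v^4 - v^3 - 16*v^2 + 4*v + 48) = (v + 2)*(v + 3)*(v + 4)*(v^3 - 4*v^2 - 4*v + 16) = (v + 2)^2*(v + 3)*(v + 4)*(v^2 - 6*v + 8) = (v - 4)*(v + 2)^2*(v + 3)*(v + 4)*(v - 2)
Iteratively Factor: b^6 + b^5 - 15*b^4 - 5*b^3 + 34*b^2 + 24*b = (b)*(b^5 + b^4 - 15*b^3 - 5*b^2 + 34*b + 24) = b*(b + 1)*(b^4 - 15*b^2 + 10*b + 24) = b*(b - 2)*(b + 1)*(b^3 + 2*b^2 - 11*b - 12) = b*(b - 3)*(b - 2)*(b + 1)*(b^2 + 5*b + 4) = b*(b - 3)*(b - 2)*(b + 1)*(b + 4)*(b + 1)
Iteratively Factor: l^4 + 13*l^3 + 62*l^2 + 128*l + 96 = (l + 3)*(l^3 + 10*l^2 + 32*l + 32) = (l + 3)*(l + 4)*(l^2 + 6*l + 8) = (l + 2)*(l + 3)*(l + 4)*(l + 4)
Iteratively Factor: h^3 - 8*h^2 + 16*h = (h - 4)*(h^2 - 4*h) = (h - 4)^2*(h)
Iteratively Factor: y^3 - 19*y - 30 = (y + 2)*(y^2 - 2*y - 15) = (y - 5)*(y + 2)*(y + 3)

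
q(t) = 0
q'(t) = 0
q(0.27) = 0.00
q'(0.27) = 0.00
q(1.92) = 0.00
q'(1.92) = 0.00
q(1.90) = 0.00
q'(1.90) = 0.00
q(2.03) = 0.00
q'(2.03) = 0.00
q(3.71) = 0.00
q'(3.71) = 0.00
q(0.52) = 0.00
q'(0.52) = 0.00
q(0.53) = 0.00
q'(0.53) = 0.00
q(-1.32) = 0.00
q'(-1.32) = 0.00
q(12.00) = 0.00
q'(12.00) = 0.00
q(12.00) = 0.00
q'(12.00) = 0.00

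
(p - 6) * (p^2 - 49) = p^3 - 6*p^2 - 49*p + 294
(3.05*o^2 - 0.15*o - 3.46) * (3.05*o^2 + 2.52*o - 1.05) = 9.3025*o^4 + 7.2285*o^3 - 14.1335*o^2 - 8.5617*o + 3.633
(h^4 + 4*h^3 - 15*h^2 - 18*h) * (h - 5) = h^5 - h^4 - 35*h^3 + 57*h^2 + 90*h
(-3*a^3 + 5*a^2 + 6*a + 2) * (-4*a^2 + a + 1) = 12*a^5 - 23*a^4 - 22*a^3 + 3*a^2 + 8*a + 2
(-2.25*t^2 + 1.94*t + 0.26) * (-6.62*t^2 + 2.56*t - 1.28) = 14.895*t^4 - 18.6028*t^3 + 6.1252*t^2 - 1.8176*t - 0.3328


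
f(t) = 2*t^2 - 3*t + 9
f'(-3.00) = -15.00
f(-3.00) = 36.00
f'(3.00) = 9.00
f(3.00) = 18.00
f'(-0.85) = -6.40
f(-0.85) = 13.00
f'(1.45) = 2.80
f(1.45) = 8.86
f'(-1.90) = -10.60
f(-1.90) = 21.92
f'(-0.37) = -4.48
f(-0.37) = 10.38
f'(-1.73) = -9.92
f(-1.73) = 20.18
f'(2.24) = 5.96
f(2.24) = 12.32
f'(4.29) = 14.16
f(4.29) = 32.94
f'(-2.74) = -13.96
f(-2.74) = 32.24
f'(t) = 4*t - 3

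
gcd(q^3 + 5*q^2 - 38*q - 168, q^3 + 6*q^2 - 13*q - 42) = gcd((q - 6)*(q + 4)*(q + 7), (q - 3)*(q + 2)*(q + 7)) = q + 7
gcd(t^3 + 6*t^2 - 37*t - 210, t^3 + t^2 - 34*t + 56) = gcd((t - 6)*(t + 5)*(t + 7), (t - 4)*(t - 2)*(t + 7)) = t + 7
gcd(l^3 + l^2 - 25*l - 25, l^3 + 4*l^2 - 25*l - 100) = l^2 - 25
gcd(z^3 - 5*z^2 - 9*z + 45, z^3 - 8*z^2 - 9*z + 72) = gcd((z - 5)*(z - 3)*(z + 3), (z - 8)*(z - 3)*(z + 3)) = z^2 - 9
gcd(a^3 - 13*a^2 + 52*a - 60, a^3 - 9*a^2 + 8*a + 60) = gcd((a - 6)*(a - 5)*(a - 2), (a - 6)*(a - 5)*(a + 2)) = a^2 - 11*a + 30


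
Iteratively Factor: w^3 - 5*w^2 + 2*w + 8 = (w - 4)*(w^2 - w - 2) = (w - 4)*(w - 2)*(w + 1)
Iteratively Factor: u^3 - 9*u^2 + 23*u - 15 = (u - 3)*(u^2 - 6*u + 5) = (u - 5)*(u - 3)*(u - 1)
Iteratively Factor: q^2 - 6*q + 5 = (q - 5)*(q - 1)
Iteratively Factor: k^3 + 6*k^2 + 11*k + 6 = (k + 3)*(k^2 + 3*k + 2) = (k + 2)*(k + 3)*(k + 1)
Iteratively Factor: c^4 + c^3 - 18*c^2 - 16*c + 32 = (c + 4)*(c^3 - 3*c^2 - 6*c + 8) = (c - 4)*(c + 4)*(c^2 + c - 2) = (c - 4)*(c + 2)*(c + 4)*(c - 1)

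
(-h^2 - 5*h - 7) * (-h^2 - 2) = h^4 + 5*h^3 + 9*h^2 + 10*h + 14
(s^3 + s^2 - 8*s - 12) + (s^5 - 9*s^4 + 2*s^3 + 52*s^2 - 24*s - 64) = s^5 - 9*s^4 + 3*s^3 + 53*s^2 - 32*s - 76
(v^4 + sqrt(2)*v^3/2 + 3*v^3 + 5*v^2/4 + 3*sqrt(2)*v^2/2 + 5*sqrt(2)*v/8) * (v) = v^5 + sqrt(2)*v^4/2 + 3*v^4 + 5*v^3/4 + 3*sqrt(2)*v^3/2 + 5*sqrt(2)*v^2/8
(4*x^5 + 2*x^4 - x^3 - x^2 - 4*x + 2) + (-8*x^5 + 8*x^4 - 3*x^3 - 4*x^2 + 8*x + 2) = -4*x^5 + 10*x^4 - 4*x^3 - 5*x^2 + 4*x + 4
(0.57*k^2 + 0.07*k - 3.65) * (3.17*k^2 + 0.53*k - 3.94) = 1.8069*k^4 + 0.524*k^3 - 13.7792*k^2 - 2.2103*k + 14.381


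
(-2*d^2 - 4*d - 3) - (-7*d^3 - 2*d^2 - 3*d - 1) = 7*d^3 - d - 2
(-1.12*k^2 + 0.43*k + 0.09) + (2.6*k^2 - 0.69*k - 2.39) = 1.48*k^2 - 0.26*k - 2.3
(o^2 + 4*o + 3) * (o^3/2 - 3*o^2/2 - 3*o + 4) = o^5/2 + o^4/2 - 15*o^3/2 - 25*o^2/2 + 7*o + 12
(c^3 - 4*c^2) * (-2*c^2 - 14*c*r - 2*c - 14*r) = -2*c^5 - 14*c^4*r + 6*c^4 + 42*c^3*r + 8*c^3 + 56*c^2*r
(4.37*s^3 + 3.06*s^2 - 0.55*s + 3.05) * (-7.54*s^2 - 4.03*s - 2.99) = -32.9498*s^5 - 40.6835*s^4 - 21.2511*s^3 - 29.9299*s^2 - 10.647*s - 9.1195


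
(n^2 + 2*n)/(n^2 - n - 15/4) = 4*n*(n + 2)/(4*n^2 - 4*n - 15)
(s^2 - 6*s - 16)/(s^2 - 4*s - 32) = (s + 2)/(s + 4)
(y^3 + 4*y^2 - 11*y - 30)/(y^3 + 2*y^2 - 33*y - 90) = (y^2 - y - 6)/(y^2 - 3*y - 18)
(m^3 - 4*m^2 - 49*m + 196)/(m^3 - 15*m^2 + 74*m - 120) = (m^2 - 49)/(m^2 - 11*m + 30)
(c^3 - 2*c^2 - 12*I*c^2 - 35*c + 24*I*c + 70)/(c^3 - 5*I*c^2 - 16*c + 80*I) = (c^2 - c*(2 + 7*I) + 14*I)/(c^2 - 16)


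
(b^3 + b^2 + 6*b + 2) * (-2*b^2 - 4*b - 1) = -2*b^5 - 6*b^4 - 17*b^3 - 29*b^2 - 14*b - 2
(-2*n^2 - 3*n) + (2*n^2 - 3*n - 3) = -6*n - 3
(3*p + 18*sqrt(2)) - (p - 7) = 2*p + 7 + 18*sqrt(2)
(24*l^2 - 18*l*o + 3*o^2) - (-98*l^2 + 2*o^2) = 122*l^2 - 18*l*o + o^2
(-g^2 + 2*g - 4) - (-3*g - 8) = -g^2 + 5*g + 4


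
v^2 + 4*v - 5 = (v - 1)*(v + 5)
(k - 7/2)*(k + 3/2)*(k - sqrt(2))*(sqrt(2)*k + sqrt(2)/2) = sqrt(2)*k^4 - 3*sqrt(2)*k^3/2 - 2*k^3 - 25*sqrt(2)*k^2/4 + 3*k^2 - 21*sqrt(2)*k/8 + 25*k/2 + 21/4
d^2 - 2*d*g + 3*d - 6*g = (d + 3)*(d - 2*g)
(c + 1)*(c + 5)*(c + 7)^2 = c^4 + 20*c^3 + 138*c^2 + 364*c + 245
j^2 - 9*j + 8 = (j - 8)*(j - 1)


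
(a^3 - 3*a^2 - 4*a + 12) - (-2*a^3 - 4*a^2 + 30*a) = 3*a^3 + a^2 - 34*a + 12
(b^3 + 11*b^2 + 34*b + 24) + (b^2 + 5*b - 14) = b^3 + 12*b^2 + 39*b + 10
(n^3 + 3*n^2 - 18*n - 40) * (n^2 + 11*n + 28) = n^5 + 14*n^4 + 43*n^3 - 154*n^2 - 944*n - 1120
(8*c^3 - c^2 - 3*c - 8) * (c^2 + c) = 8*c^5 + 7*c^4 - 4*c^3 - 11*c^2 - 8*c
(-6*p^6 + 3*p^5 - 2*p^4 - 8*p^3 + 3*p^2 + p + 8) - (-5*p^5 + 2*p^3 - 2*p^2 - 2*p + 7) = -6*p^6 + 8*p^5 - 2*p^4 - 10*p^3 + 5*p^2 + 3*p + 1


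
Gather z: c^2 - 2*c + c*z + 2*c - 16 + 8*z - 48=c^2 + z*(c + 8) - 64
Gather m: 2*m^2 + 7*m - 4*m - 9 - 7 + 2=2*m^2 + 3*m - 14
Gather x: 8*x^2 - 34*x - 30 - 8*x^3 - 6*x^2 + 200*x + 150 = -8*x^3 + 2*x^2 + 166*x + 120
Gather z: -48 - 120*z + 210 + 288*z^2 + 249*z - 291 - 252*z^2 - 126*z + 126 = 36*z^2 + 3*z - 3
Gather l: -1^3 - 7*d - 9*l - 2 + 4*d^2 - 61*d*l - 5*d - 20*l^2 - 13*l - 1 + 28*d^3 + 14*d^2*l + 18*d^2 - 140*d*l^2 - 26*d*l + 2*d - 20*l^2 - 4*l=28*d^3 + 22*d^2 - 10*d + l^2*(-140*d - 40) + l*(14*d^2 - 87*d - 26) - 4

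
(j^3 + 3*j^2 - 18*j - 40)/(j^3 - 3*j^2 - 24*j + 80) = (j + 2)/(j - 4)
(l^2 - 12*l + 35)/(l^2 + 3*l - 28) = (l^2 - 12*l + 35)/(l^2 + 3*l - 28)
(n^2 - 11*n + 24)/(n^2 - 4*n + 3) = (n - 8)/(n - 1)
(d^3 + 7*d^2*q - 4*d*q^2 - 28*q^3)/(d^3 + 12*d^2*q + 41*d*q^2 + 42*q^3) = (d - 2*q)/(d + 3*q)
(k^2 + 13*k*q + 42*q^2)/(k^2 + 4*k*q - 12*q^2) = (-k - 7*q)/(-k + 2*q)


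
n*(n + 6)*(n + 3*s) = n^3 + 3*n^2*s + 6*n^2 + 18*n*s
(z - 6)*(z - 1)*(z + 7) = z^3 - 43*z + 42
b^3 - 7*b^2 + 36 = (b - 6)*(b - 3)*(b + 2)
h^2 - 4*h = h*(h - 4)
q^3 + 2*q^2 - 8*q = q*(q - 2)*(q + 4)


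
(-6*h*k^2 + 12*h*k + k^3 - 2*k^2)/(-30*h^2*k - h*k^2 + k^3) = (k - 2)/(5*h + k)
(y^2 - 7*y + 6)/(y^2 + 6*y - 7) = (y - 6)/(y + 7)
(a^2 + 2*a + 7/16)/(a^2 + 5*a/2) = (16*a^2 + 32*a + 7)/(8*a*(2*a + 5))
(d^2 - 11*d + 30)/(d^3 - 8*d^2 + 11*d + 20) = (d - 6)/(d^2 - 3*d - 4)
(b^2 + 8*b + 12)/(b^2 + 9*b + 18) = (b + 2)/(b + 3)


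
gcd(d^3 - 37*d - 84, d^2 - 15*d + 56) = d - 7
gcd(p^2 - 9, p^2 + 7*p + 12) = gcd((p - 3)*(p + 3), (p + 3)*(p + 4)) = p + 3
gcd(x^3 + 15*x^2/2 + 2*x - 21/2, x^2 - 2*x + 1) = x - 1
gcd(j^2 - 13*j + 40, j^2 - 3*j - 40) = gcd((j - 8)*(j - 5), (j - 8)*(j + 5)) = j - 8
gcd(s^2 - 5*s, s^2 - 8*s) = s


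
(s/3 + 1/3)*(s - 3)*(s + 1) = s^3/3 - s^2/3 - 5*s/3 - 1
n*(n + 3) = n^2 + 3*n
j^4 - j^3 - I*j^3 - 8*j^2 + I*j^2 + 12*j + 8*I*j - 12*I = (j - 2)^2*(j + 3)*(j - I)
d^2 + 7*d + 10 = (d + 2)*(d + 5)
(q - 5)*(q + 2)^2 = q^3 - q^2 - 16*q - 20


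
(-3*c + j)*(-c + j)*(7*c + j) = 21*c^3 - 25*c^2*j + 3*c*j^2 + j^3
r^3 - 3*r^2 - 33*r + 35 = (r - 7)*(r - 1)*(r + 5)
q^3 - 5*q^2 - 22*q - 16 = (q - 8)*(q + 1)*(q + 2)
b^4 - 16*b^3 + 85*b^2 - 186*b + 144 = (b - 8)*(b - 3)^2*(b - 2)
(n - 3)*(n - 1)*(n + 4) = n^3 - 13*n + 12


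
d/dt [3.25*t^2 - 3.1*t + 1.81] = 6.5*t - 3.1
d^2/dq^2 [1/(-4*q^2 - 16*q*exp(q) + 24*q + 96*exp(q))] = ((2*q*exp(q) - 8*exp(q) + 1)*(q^2 + 4*q*exp(q) - 6*q - 24*exp(q)) - 4*(2*q*exp(q) + q - 10*exp(q) - 3)^2)/(2*(q^2 + 4*q*exp(q) - 6*q - 24*exp(q))^3)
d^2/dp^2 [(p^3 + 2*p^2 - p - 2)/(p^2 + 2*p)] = -2/p^3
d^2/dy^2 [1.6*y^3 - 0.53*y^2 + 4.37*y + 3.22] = 9.6*y - 1.06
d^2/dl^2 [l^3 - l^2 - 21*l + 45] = 6*l - 2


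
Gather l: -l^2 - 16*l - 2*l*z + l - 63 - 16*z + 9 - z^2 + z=-l^2 + l*(-2*z - 15) - z^2 - 15*z - 54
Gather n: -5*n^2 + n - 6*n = -5*n^2 - 5*n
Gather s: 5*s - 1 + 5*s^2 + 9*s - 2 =5*s^2 + 14*s - 3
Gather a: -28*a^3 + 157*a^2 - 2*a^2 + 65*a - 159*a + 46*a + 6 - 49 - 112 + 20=-28*a^3 + 155*a^2 - 48*a - 135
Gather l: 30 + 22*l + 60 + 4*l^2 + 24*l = 4*l^2 + 46*l + 90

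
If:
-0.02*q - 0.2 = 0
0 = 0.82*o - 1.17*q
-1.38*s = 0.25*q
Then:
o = -14.27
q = -10.00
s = 1.81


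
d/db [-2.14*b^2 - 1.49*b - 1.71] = -4.28*b - 1.49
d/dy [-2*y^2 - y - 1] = -4*y - 1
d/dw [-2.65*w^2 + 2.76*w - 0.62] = 2.76 - 5.3*w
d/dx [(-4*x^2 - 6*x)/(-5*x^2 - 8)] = 2*(-15*x^2 + 32*x + 24)/(25*x^4 + 80*x^2 + 64)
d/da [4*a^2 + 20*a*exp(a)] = 20*a*exp(a) + 8*a + 20*exp(a)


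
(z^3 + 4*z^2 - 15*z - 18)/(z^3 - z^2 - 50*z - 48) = (z - 3)/(z - 8)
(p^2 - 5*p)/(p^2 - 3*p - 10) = p/(p + 2)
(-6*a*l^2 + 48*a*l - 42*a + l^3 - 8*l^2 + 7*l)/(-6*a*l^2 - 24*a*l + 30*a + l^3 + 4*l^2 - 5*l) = (l - 7)/(l + 5)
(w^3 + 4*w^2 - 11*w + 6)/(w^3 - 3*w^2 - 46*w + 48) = (w - 1)/(w - 8)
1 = 1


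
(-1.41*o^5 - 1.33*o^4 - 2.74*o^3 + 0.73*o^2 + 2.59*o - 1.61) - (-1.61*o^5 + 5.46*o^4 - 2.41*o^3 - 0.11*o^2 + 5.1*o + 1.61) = 0.2*o^5 - 6.79*o^4 - 0.33*o^3 + 0.84*o^2 - 2.51*o - 3.22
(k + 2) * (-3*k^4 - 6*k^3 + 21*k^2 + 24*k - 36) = -3*k^5 - 12*k^4 + 9*k^3 + 66*k^2 + 12*k - 72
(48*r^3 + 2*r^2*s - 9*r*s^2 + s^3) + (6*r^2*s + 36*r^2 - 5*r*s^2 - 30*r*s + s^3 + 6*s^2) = 48*r^3 + 8*r^2*s + 36*r^2 - 14*r*s^2 - 30*r*s + 2*s^3 + 6*s^2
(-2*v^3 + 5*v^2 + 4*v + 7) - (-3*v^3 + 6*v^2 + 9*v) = v^3 - v^2 - 5*v + 7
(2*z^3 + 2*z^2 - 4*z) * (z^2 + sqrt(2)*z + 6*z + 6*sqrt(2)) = 2*z^5 + 2*sqrt(2)*z^4 + 14*z^4 + 8*z^3 + 14*sqrt(2)*z^3 - 24*z^2 + 8*sqrt(2)*z^2 - 24*sqrt(2)*z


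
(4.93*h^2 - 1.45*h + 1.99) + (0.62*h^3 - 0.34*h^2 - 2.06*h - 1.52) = 0.62*h^3 + 4.59*h^2 - 3.51*h + 0.47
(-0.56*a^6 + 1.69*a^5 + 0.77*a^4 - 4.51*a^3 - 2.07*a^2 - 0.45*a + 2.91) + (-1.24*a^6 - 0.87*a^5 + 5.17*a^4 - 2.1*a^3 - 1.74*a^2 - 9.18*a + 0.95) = -1.8*a^6 + 0.82*a^5 + 5.94*a^4 - 6.61*a^3 - 3.81*a^2 - 9.63*a + 3.86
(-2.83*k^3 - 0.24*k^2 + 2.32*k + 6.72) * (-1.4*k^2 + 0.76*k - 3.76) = 3.962*k^5 - 1.8148*k^4 + 7.2104*k^3 - 6.7424*k^2 - 3.616*k - 25.2672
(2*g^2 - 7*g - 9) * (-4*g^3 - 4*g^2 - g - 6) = -8*g^5 + 20*g^4 + 62*g^3 + 31*g^2 + 51*g + 54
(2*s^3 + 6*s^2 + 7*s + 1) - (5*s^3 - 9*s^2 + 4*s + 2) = -3*s^3 + 15*s^2 + 3*s - 1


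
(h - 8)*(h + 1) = h^2 - 7*h - 8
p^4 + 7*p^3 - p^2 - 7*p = p*(p - 1)*(p + 1)*(p + 7)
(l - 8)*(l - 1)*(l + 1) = l^3 - 8*l^2 - l + 8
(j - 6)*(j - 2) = j^2 - 8*j + 12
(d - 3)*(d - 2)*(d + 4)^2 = d^4 + 3*d^3 - 18*d^2 - 32*d + 96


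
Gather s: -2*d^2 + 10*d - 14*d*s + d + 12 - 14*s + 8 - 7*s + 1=-2*d^2 + 11*d + s*(-14*d - 21) + 21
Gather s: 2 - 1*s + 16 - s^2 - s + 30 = -s^2 - 2*s + 48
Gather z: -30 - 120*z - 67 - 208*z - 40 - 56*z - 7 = -384*z - 144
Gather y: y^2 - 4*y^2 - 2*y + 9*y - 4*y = -3*y^2 + 3*y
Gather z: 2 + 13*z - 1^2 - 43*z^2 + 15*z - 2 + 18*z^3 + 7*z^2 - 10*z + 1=18*z^3 - 36*z^2 + 18*z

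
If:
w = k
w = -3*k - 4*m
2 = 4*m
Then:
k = -1/2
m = 1/2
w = -1/2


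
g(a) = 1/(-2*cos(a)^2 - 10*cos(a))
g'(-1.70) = 5.97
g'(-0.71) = 0.11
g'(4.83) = 7.21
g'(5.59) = 0.11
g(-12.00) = -0.10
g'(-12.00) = -0.07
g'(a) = (-4*sin(a)*cos(a) - 10*sin(a))/(-2*cos(a)^2 - 10*cos(a))^2 = -(2*cos(a) + 5)*sin(a)/(2*(cos(a) + 5)^2*cos(a)^2)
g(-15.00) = 0.16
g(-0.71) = -0.11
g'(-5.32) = -0.25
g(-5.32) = -0.16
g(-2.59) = 0.14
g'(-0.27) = 0.03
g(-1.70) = 0.80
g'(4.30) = 0.57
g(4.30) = 0.27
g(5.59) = -0.11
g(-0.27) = -0.09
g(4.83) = -0.83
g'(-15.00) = 0.11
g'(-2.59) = 0.07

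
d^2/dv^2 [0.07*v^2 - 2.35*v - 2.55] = 0.140000000000000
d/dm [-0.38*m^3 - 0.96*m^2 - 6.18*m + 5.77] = -1.14*m^2 - 1.92*m - 6.18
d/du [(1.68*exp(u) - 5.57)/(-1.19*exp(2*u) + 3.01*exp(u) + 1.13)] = (1.9992*exp(2*u) - 13.2566*exp(u) + 18.6641)*exp(u)/(1.4161*exp(4*u) - 7.1638*exp(3*u) + 6.3707*exp(2*u) + 6.8026*exp(u) + 1.2769)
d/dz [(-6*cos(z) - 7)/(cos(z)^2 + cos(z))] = -(6*sin(z) + 7*sin(z)/cos(z)^2 + 14*tan(z))/(cos(z) + 1)^2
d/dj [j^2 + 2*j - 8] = 2*j + 2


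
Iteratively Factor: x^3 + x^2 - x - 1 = (x + 1)*(x^2 - 1) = (x + 1)^2*(x - 1)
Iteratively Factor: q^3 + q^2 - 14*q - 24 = (q - 4)*(q^2 + 5*q + 6) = (q - 4)*(q + 3)*(q + 2)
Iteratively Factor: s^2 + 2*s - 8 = (s + 4)*(s - 2)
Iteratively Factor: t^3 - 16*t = (t + 4)*(t^2 - 4*t) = t*(t + 4)*(t - 4)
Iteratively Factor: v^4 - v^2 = (v - 1)*(v^3 + v^2) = v*(v - 1)*(v^2 + v) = v^2*(v - 1)*(v + 1)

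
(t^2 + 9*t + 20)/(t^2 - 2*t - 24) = (t + 5)/(t - 6)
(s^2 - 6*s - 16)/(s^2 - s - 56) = (s + 2)/(s + 7)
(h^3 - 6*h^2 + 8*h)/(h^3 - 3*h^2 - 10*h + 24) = h/(h + 3)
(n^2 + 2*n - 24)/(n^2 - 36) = (n - 4)/(n - 6)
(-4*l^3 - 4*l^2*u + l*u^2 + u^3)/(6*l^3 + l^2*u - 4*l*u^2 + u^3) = (2*l + u)/(-3*l + u)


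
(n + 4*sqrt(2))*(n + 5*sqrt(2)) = n^2 + 9*sqrt(2)*n + 40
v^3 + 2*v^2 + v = v*(v + 1)^2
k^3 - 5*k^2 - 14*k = k*(k - 7)*(k + 2)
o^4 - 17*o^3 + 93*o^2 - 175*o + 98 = (o - 7)^2*(o - 2)*(o - 1)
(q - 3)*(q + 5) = q^2 + 2*q - 15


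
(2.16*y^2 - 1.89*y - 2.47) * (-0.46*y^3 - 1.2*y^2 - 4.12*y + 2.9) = -0.9936*y^5 - 1.7226*y^4 - 5.495*y^3 + 17.0148*y^2 + 4.6954*y - 7.163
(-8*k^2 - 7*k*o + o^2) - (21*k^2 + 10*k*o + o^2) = -29*k^2 - 17*k*o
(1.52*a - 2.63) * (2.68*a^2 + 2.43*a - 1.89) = 4.0736*a^3 - 3.3548*a^2 - 9.2637*a + 4.9707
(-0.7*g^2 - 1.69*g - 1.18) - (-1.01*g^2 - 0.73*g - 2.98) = 0.31*g^2 - 0.96*g + 1.8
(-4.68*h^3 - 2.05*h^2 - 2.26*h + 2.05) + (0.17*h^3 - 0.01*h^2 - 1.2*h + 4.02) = -4.51*h^3 - 2.06*h^2 - 3.46*h + 6.07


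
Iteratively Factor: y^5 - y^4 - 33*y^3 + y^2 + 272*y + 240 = (y + 3)*(y^4 - 4*y^3 - 21*y^2 + 64*y + 80) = (y + 1)*(y + 3)*(y^3 - 5*y^2 - 16*y + 80) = (y - 5)*(y + 1)*(y + 3)*(y^2 - 16) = (y - 5)*(y + 1)*(y + 3)*(y + 4)*(y - 4)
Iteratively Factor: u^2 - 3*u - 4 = (u + 1)*(u - 4)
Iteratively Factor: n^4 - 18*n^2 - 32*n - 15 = (n + 3)*(n^3 - 3*n^2 - 9*n - 5) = (n - 5)*(n + 3)*(n^2 + 2*n + 1) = (n - 5)*(n + 1)*(n + 3)*(n + 1)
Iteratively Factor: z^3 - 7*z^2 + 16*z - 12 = (z - 2)*(z^2 - 5*z + 6) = (z - 2)^2*(z - 3)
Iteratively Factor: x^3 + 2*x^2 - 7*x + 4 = (x + 4)*(x^2 - 2*x + 1) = (x - 1)*(x + 4)*(x - 1)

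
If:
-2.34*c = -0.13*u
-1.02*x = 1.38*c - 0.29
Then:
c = 0.210144927536232 - 0.739130434782609*x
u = 3.78260869565217 - 13.304347826087*x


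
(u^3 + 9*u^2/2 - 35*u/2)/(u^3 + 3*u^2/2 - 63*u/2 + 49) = u*(2*u - 5)/(2*u^2 - 11*u + 14)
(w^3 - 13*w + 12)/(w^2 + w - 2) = (w^2 + w - 12)/(w + 2)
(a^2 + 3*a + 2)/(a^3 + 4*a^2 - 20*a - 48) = (a + 1)/(a^2 + 2*a - 24)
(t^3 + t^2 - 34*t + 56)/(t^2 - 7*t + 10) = (t^2 + 3*t - 28)/(t - 5)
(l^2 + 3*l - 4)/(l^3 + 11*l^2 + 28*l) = (l - 1)/(l*(l + 7))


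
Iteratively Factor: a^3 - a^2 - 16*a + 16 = (a - 1)*(a^2 - 16) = (a - 1)*(a + 4)*(a - 4)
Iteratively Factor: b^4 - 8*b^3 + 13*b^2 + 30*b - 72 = (b + 2)*(b^3 - 10*b^2 + 33*b - 36) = (b - 3)*(b + 2)*(b^2 - 7*b + 12) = (b - 4)*(b - 3)*(b + 2)*(b - 3)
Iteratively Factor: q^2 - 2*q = (q)*(q - 2)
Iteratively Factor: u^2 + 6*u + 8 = (u + 4)*(u + 2)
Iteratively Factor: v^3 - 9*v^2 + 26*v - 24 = (v - 4)*(v^2 - 5*v + 6) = (v - 4)*(v - 2)*(v - 3)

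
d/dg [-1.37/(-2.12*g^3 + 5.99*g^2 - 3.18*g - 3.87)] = (-8.7132*g^2 + 16.4126*g - 4.3566)/(2.12*g^3 - 5.99*g^2 + 3.18*g + 3.87)^2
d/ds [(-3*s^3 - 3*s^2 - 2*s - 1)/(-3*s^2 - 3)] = (3*s^4 + 7*s^2 + 4*s + 2)/(3*(s^4 + 2*s^2 + 1))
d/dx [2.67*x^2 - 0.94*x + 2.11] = 5.34*x - 0.94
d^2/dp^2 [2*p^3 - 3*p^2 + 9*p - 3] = 12*p - 6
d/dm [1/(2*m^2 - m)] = (1 - 4*m)/(m^2*(2*m - 1)^2)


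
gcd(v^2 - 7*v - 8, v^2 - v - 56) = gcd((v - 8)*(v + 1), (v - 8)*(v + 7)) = v - 8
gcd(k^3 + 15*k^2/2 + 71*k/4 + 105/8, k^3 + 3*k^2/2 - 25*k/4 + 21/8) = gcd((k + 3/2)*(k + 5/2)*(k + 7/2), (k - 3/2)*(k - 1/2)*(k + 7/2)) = k + 7/2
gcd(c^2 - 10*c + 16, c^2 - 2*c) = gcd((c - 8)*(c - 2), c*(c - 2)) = c - 2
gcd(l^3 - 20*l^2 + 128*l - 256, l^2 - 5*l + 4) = l - 4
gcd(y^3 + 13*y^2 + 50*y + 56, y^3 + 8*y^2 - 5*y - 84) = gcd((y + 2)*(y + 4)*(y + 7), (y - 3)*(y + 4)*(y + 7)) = y^2 + 11*y + 28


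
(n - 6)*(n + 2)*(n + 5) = n^3 + n^2 - 32*n - 60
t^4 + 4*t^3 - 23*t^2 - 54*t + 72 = (t - 4)*(t - 1)*(t + 3)*(t + 6)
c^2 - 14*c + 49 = (c - 7)^2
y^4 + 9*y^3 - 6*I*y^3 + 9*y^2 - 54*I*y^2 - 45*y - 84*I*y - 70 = (y + 2)*(y + 7)*(y - 5*I)*(y - I)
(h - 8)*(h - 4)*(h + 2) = h^3 - 10*h^2 + 8*h + 64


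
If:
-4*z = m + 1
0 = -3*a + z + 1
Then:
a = z/3 + 1/3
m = -4*z - 1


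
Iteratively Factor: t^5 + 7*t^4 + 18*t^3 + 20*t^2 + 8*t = (t)*(t^4 + 7*t^3 + 18*t^2 + 20*t + 8) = t*(t + 2)*(t^3 + 5*t^2 + 8*t + 4) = t*(t + 2)^2*(t^2 + 3*t + 2) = t*(t + 1)*(t + 2)^2*(t + 2)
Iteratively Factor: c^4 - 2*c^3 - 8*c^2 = (c + 2)*(c^3 - 4*c^2) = c*(c + 2)*(c^2 - 4*c) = c*(c - 4)*(c + 2)*(c)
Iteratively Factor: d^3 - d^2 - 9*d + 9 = (d - 1)*(d^2 - 9) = (d - 1)*(d + 3)*(d - 3)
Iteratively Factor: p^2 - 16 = (p - 4)*(p + 4)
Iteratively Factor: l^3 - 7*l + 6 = (l - 2)*(l^2 + 2*l - 3) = (l - 2)*(l + 3)*(l - 1)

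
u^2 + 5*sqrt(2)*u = u*(u + 5*sqrt(2))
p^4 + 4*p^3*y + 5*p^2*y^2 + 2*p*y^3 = p*(p + y)^2*(p + 2*y)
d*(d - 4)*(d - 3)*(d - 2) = d^4 - 9*d^3 + 26*d^2 - 24*d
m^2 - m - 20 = (m - 5)*(m + 4)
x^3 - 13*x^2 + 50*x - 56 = (x - 7)*(x - 4)*(x - 2)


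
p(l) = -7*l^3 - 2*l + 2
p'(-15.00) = -4727.00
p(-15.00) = 23657.00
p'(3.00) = -191.00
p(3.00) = -193.00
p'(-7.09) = -1057.63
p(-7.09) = 2510.99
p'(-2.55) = -138.55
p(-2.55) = 123.17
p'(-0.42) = -5.70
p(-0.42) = 3.36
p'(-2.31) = -114.06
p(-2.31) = 92.90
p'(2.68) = -152.83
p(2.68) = -138.10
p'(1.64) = -58.48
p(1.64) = -32.16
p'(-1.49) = -48.62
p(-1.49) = 28.14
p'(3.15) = -210.37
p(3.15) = -223.09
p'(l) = -21*l^2 - 2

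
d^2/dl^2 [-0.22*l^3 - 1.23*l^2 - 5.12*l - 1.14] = -1.32*l - 2.46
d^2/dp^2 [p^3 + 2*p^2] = 6*p + 4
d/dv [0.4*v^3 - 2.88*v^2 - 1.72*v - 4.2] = 1.2*v^2 - 5.76*v - 1.72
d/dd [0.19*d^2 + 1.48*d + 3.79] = 0.38*d + 1.48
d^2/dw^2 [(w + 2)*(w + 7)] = 2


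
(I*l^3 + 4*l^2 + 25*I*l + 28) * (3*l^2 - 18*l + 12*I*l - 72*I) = 3*I*l^5 - 18*I*l^4 + 123*I*l^3 - 216*l^2 - 738*I*l^2 + 1296*l + 336*I*l - 2016*I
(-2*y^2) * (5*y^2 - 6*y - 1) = -10*y^4 + 12*y^3 + 2*y^2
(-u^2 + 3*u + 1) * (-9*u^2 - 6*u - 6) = 9*u^4 - 21*u^3 - 21*u^2 - 24*u - 6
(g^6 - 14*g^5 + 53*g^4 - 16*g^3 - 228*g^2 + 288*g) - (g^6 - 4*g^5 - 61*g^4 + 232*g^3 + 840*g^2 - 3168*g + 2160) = -10*g^5 + 114*g^4 - 248*g^3 - 1068*g^2 + 3456*g - 2160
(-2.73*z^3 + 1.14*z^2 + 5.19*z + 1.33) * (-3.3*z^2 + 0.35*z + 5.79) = 9.009*z^5 - 4.7175*z^4 - 32.5347*z^3 + 4.0281*z^2 + 30.5156*z + 7.7007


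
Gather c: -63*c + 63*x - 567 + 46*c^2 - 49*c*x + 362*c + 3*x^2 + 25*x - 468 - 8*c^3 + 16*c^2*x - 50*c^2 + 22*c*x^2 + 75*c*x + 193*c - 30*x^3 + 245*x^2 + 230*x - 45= -8*c^3 + c^2*(16*x - 4) + c*(22*x^2 + 26*x + 492) - 30*x^3 + 248*x^2 + 318*x - 1080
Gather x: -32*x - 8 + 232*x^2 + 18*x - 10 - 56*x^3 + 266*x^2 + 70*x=-56*x^3 + 498*x^2 + 56*x - 18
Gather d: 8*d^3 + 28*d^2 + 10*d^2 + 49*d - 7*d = 8*d^3 + 38*d^2 + 42*d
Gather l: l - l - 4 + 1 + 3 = 0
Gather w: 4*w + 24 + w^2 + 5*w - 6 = w^2 + 9*w + 18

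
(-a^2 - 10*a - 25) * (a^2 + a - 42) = -a^4 - 11*a^3 + 7*a^2 + 395*a + 1050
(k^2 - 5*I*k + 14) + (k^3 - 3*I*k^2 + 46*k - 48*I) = k^3 + k^2 - 3*I*k^2 + 46*k - 5*I*k + 14 - 48*I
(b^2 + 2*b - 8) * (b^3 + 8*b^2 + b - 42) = b^5 + 10*b^4 + 9*b^3 - 104*b^2 - 92*b + 336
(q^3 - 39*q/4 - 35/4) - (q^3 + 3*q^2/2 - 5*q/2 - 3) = -3*q^2/2 - 29*q/4 - 23/4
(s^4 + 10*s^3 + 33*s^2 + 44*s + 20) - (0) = s^4 + 10*s^3 + 33*s^2 + 44*s + 20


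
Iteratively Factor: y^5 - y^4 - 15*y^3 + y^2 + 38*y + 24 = (y - 2)*(y^4 + y^3 - 13*y^2 - 25*y - 12) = (y - 2)*(y + 1)*(y^3 - 13*y - 12) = (y - 2)*(y + 1)^2*(y^2 - y - 12) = (y - 2)*(y + 1)^2*(y + 3)*(y - 4)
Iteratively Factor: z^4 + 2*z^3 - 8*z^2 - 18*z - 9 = (z + 1)*(z^3 + z^2 - 9*z - 9) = (z + 1)^2*(z^2 - 9) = (z + 1)^2*(z + 3)*(z - 3)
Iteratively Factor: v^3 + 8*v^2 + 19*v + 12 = (v + 1)*(v^2 + 7*v + 12) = (v + 1)*(v + 3)*(v + 4)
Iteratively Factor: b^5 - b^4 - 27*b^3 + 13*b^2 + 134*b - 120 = (b - 1)*(b^4 - 27*b^2 - 14*b + 120) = (b - 5)*(b - 1)*(b^3 + 5*b^2 - 2*b - 24) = (b - 5)*(b - 2)*(b - 1)*(b^2 + 7*b + 12) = (b - 5)*(b - 2)*(b - 1)*(b + 4)*(b + 3)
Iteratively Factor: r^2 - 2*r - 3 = (r + 1)*(r - 3)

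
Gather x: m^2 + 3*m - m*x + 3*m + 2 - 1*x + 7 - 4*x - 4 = m^2 + 6*m + x*(-m - 5) + 5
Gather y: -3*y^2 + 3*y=-3*y^2 + 3*y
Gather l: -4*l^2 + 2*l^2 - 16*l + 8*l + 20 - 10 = -2*l^2 - 8*l + 10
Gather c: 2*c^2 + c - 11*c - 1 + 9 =2*c^2 - 10*c + 8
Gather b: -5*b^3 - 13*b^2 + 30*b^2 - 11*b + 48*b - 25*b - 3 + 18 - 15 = -5*b^3 + 17*b^2 + 12*b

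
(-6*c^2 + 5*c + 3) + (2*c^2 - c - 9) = -4*c^2 + 4*c - 6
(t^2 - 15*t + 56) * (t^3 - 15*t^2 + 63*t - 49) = t^5 - 30*t^4 + 344*t^3 - 1834*t^2 + 4263*t - 2744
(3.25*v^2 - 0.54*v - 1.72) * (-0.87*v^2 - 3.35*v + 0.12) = -2.8275*v^4 - 10.4177*v^3 + 3.6954*v^2 + 5.6972*v - 0.2064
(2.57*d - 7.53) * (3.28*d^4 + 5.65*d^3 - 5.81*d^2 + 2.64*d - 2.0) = 8.4296*d^5 - 10.1779*d^4 - 57.4762*d^3 + 50.5341*d^2 - 25.0192*d + 15.06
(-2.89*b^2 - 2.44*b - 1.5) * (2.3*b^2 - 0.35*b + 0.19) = -6.647*b^4 - 4.6005*b^3 - 3.1451*b^2 + 0.0613999999999999*b - 0.285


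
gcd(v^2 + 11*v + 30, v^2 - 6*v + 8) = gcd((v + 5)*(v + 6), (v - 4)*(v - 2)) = 1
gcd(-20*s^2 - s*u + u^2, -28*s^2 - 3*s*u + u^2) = 4*s + u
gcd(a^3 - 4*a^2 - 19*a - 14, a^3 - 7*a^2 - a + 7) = a^2 - 6*a - 7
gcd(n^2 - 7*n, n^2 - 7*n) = n^2 - 7*n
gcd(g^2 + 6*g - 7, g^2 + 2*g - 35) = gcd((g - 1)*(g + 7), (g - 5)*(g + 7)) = g + 7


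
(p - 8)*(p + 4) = p^2 - 4*p - 32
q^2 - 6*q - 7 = (q - 7)*(q + 1)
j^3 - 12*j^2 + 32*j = j*(j - 8)*(j - 4)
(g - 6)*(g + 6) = g^2 - 36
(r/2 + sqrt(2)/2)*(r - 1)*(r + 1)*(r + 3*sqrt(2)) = r^4/2 + 2*sqrt(2)*r^3 + 5*r^2/2 - 2*sqrt(2)*r - 3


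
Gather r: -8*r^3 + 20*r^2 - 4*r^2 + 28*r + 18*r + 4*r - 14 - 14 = -8*r^3 + 16*r^2 + 50*r - 28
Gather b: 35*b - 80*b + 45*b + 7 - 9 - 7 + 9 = 0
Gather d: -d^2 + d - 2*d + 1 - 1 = -d^2 - d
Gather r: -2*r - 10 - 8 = -2*r - 18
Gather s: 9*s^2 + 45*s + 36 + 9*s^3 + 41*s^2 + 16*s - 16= 9*s^3 + 50*s^2 + 61*s + 20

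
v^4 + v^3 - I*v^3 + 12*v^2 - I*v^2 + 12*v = v*(v + 1)*(v - 4*I)*(v + 3*I)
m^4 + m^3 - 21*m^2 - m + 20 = (m - 4)*(m - 1)*(m + 1)*(m + 5)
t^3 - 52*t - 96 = (t - 8)*(t + 2)*(t + 6)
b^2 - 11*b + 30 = (b - 6)*(b - 5)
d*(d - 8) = d^2 - 8*d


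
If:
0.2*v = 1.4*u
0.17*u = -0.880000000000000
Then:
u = -5.18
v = -36.24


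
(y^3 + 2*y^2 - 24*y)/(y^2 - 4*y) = y + 6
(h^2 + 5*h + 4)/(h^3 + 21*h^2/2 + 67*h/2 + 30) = 2*(h + 1)/(2*h^2 + 13*h + 15)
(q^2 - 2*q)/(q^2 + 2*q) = (q - 2)/(q + 2)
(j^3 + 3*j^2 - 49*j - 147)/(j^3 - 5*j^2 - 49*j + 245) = (j + 3)/(j - 5)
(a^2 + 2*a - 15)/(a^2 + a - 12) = (a + 5)/(a + 4)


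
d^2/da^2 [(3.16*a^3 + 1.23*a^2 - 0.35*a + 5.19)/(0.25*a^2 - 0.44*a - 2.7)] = (5.716402*a^3 + 29.45223*a^2 + 133.3755*a + 27.781068)/(0.015625*a^6 - 0.0825*a^5 - 0.36105*a^4 + 1.696816*a^3 + 3.89934*a^2 - 9.6228*a - 19.683)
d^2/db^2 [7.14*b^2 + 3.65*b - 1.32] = 14.2800000000000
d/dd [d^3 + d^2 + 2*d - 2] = 3*d^2 + 2*d + 2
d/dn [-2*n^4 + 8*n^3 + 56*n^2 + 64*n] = -8*n^3 + 24*n^2 + 112*n + 64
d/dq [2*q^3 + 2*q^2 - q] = 6*q^2 + 4*q - 1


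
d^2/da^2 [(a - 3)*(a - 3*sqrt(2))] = 2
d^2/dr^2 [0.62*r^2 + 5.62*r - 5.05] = 1.24000000000000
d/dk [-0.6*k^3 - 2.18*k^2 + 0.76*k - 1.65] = -1.8*k^2 - 4.36*k + 0.76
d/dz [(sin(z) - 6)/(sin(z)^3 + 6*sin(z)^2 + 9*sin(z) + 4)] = 2*(7*sin(z) + cos(z)^2 + 28)*cos(z)/((sin(z) + 1)^3*(sin(z) + 4)^2)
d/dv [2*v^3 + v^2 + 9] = 2*v*(3*v + 1)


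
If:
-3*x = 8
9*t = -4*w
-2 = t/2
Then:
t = -4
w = 9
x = -8/3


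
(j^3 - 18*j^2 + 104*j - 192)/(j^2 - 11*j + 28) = (j^2 - 14*j + 48)/(j - 7)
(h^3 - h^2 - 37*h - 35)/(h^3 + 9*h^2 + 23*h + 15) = (h - 7)/(h + 3)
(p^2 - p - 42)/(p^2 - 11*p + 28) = (p + 6)/(p - 4)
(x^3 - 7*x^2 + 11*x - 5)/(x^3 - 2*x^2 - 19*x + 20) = (x - 1)/(x + 4)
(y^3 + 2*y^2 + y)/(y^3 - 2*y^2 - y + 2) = y*(y + 1)/(y^2 - 3*y + 2)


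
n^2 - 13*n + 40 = (n - 8)*(n - 5)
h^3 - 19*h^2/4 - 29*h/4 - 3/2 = (h - 6)*(h + 1/4)*(h + 1)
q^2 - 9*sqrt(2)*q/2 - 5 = (q - 5*sqrt(2))*(q + sqrt(2)/2)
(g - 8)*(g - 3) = g^2 - 11*g + 24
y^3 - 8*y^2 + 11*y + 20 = (y - 5)*(y - 4)*(y + 1)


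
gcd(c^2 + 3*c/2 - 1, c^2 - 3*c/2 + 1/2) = c - 1/2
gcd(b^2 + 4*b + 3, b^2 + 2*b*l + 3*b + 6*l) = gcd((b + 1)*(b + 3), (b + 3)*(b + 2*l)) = b + 3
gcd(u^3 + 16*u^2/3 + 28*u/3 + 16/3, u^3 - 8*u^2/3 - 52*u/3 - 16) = u^2 + 10*u/3 + 8/3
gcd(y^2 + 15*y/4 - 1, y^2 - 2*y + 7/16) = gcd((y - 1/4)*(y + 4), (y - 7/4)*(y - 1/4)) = y - 1/4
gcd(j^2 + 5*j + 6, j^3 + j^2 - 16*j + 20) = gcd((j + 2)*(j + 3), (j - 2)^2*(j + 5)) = 1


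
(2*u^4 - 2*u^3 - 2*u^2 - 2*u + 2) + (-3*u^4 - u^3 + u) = -u^4 - 3*u^3 - 2*u^2 - u + 2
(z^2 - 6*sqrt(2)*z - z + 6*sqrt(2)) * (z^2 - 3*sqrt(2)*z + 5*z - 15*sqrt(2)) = z^4 - 9*sqrt(2)*z^3 + 4*z^3 - 36*sqrt(2)*z^2 + 31*z^2 + 45*sqrt(2)*z + 144*z - 180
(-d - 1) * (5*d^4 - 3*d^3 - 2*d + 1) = -5*d^5 - 2*d^4 + 3*d^3 + 2*d^2 + d - 1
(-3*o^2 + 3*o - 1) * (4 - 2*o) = 6*o^3 - 18*o^2 + 14*o - 4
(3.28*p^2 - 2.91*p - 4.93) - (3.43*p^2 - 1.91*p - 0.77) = -0.15*p^2 - 1.0*p - 4.16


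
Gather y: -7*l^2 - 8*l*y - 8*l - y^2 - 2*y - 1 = -7*l^2 - 8*l - y^2 + y*(-8*l - 2) - 1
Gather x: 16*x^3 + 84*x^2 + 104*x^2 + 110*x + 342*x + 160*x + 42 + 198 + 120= 16*x^3 + 188*x^2 + 612*x + 360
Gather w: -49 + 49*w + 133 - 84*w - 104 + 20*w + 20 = -15*w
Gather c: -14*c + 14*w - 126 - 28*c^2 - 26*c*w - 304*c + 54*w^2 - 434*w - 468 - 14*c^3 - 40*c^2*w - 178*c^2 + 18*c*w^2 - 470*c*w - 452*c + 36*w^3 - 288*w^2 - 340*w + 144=-14*c^3 + c^2*(-40*w - 206) + c*(18*w^2 - 496*w - 770) + 36*w^3 - 234*w^2 - 760*w - 450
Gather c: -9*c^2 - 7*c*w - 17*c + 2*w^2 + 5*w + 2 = -9*c^2 + c*(-7*w - 17) + 2*w^2 + 5*w + 2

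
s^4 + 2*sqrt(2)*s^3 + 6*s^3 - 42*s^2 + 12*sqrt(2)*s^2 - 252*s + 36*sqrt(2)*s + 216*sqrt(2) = (s + 6)*(s - 3*sqrt(2))*(s - sqrt(2))*(s + 6*sqrt(2))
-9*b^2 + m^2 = (-3*b + m)*(3*b + m)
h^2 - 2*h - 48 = (h - 8)*(h + 6)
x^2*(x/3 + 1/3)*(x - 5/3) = x^4/3 - 2*x^3/9 - 5*x^2/9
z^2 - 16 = (z - 4)*(z + 4)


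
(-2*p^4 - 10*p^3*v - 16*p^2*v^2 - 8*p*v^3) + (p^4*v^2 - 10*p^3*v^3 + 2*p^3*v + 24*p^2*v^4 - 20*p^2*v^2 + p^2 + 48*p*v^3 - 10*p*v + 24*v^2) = p^4*v^2 - 2*p^4 - 10*p^3*v^3 - 8*p^3*v + 24*p^2*v^4 - 36*p^2*v^2 + p^2 + 40*p*v^3 - 10*p*v + 24*v^2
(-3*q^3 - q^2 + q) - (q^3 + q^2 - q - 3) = -4*q^3 - 2*q^2 + 2*q + 3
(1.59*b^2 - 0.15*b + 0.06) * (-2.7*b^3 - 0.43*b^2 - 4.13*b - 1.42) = -4.293*b^5 - 0.2787*b^4 - 6.6642*b^3 - 1.6641*b^2 - 0.0348*b - 0.0852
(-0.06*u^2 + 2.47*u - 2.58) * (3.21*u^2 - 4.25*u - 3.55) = -0.1926*u^4 + 8.1837*u^3 - 18.5663*u^2 + 2.1965*u + 9.159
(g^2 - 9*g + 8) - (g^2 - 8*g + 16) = -g - 8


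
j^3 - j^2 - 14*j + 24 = (j - 3)*(j - 2)*(j + 4)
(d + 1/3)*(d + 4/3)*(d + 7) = d^3 + 26*d^2/3 + 109*d/9 + 28/9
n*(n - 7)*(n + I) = n^3 - 7*n^2 + I*n^2 - 7*I*n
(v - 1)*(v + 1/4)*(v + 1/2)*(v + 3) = v^4 + 11*v^3/4 - 11*v^2/8 - 2*v - 3/8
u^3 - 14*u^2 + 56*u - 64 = (u - 8)*(u - 4)*(u - 2)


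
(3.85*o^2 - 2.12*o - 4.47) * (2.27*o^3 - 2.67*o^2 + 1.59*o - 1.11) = 8.7395*o^5 - 15.0919*o^4 + 1.635*o^3 + 4.2906*o^2 - 4.7541*o + 4.9617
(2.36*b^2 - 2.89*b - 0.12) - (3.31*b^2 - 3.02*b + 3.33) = -0.95*b^2 + 0.13*b - 3.45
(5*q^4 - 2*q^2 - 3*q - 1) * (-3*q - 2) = -15*q^5 - 10*q^4 + 6*q^3 + 13*q^2 + 9*q + 2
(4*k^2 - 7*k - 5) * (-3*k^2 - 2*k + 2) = -12*k^4 + 13*k^3 + 37*k^2 - 4*k - 10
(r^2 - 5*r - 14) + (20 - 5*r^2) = -4*r^2 - 5*r + 6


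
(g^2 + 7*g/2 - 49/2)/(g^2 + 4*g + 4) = (2*g^2 + 7*g - 49)/(2*(g^2 + 4*g + 4))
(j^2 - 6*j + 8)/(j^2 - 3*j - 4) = (j - 2)/(j + 1)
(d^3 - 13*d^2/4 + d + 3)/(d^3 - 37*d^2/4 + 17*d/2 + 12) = (d - 2)/(d - 8)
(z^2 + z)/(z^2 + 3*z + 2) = z/(z + 2)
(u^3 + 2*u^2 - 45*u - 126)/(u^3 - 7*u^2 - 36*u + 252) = (u + 3)/(u - 6)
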